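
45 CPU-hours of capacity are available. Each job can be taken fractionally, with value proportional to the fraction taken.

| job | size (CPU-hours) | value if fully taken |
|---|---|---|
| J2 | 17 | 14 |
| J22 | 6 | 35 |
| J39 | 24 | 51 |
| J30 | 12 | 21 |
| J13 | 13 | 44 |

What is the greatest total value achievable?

133.5

Best value per unit of size first: J22 35/6≈5.83, J13 44/13≈3.38, J39 51/24≈2.12, J30 21/12≈1.75, J2 14/17≈0.824.
Take all of J22 (6 CPU-hours, value 35) — 39 CPU-hours left.
All 13 CPU-hours of J13 fit (value 44) — 26 remain.
J39: take in full, 24 CPU-hours for value 51 — 2 left.
Fill the last 2 CPU-hours with part of J30: 2/12 of it earns 3.5.
Total value = 133.5.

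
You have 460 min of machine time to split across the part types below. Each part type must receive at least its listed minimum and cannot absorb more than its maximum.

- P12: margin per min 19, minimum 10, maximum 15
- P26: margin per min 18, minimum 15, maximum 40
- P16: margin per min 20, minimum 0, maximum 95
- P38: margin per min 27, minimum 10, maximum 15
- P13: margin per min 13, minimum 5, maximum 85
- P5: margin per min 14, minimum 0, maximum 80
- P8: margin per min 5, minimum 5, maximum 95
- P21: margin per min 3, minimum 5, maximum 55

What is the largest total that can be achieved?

Meeting every minimum uses 10+15+0+10+5+0+5+5 = 50 min, leaving 410.
Highest margin per min first: P38 27 > P16 20 > P12 19 > P26 18 > P5 14 > P13 13 > P8 5 > P21 3.
P38: +5 to 15 (cap) → 405 left.
P16 takes 95 more to reach its cap of 95 → 310 left.
P12 takes 5 more to reach its cap of 15 → 305 left.
Give P26 25 more to hit its cap of 40 → 280 left.
P5: +80 to 80 (cap) → 200 left.
P13: +80 to 85 (cap) → 120 left.
P8 takes 90 more to reach its cap of 95 → 30 left.
P21: +30 (room for 50) → 35. Pool exhausted.
Total = 19×15 + 18×40 + 20×95 + 27×15 + 13×85 + 14×80 + 5×95 + 3×35 = 6115.

6115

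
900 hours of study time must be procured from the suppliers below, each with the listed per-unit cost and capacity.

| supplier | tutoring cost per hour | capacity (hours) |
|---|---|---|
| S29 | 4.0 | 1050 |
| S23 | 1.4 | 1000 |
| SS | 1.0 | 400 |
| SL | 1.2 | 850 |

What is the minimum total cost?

Cheapest first:
Take 400 from SS at 1.0 → need 500 more.
Take 500 from SL at 1.2 to finish.
S23, S29: unused.
Cost = 400×1.0 + 500×1.2 = 1000.

1000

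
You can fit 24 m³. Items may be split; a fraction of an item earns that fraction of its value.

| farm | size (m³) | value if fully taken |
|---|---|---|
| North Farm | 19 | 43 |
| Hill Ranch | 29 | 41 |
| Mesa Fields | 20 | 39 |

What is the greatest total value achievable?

52.75

Sort by value density: North Farm 43/19≈2.26, Mesa Fields 39/20≈1.95, Hill Ranch 41/29≈1.41.
All 19 m³ of North Farm fit (value 43) → 5 remain.
Fill the last 5 m³ with part of Mesa Fields: 5/20 of it earns 9.75.
Total value = 52.75.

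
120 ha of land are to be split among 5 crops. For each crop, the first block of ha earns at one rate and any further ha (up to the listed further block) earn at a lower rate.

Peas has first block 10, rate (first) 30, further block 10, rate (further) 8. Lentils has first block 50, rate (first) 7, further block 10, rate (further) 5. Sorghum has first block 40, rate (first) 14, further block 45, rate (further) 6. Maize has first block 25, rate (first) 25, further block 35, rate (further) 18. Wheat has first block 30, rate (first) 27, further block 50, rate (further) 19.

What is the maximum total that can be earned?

Order all 10 blocks by rate: Peas/T1 30 > Wheat/T1 27 > Maize/T1 25 > Wheat/T2 19 > Maize/T2 18 > Sorghum/T1 14 > Peas/T2 8 > Lentils/T1 7 > Sorghum/T2 6 > Lentils/T2 5.
Peas T1 at 30: fill all 10 — 110 left.
Fill Wheat T1 block (30 at 27) — 80 left.
Maize/T1 (25): +25 — 55 left.
Fill Wheat T2 block (50 at 19) — 5 left.
5 remain; put them into Maize T2 at 18.
Total = 30×10 + 27×30 + 25×25 + 19×50 + 18×5 = 2775.

2775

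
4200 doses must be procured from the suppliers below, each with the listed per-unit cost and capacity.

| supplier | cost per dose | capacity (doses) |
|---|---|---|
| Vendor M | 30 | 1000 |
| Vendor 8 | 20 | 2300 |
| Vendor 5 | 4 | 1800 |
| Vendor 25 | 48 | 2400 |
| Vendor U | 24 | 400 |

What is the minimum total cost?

Use suppliers in increasing cost order.
Take 1800 from Vendor 5 at 4 ; need 2400 more.
Vendor 8 (20): use full 2300 ; 100 doses to go.
Take 100 from Vendor U at 24 to finish.
Vendor M, Vendor 25: unused.
Cost = 1800×4 + 2300×20 + 100×24 = 55600.

55600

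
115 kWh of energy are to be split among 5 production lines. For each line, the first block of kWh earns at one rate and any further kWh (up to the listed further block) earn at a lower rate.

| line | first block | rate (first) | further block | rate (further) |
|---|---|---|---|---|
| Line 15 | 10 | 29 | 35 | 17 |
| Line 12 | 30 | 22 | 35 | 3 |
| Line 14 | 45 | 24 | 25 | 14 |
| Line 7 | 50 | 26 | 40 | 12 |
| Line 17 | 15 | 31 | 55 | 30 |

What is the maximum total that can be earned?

3315

Treat each block as its own option and order by rate: Line 17/tier1 31 > Line 17/tier2 30 > Line 15/tier1 29 > Line 7/tier1 26 > Line 14/tier1 24 > Line 12/tier1 22 > Line 15/tier2 17 > Line 14/tier2 14 > Line 7/tier2 12 > Line 12/tier2 3.
Line 17/tier1 (31): +15 → 100 left.
Fill Line 17 tier2 block (55 at 30) → 45 left.
Line 15 tier1 at 29: fill all 10 → 35 left.
Line 7/tier1: +35 of 50 at 26; pool empty.
Total = 31×15 + 30×55 + 29×10 + 26×35 = 3315.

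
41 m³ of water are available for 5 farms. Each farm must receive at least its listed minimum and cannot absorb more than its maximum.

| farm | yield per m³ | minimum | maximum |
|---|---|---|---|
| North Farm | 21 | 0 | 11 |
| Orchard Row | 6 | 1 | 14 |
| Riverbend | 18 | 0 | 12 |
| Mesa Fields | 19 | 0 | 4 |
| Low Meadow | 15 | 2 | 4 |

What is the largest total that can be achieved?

643

Meeting every minimum uses 0+1+0+0+2 = 3 m³, leaving 38.
Rank by yield per m³: North Farm 21 > Mesa Fields 19 > Riverbend 18 > Low Meadow 15 > Orchard Row 6.
Give North Farm 11 more to hit its cap of 11 — 27 left.
Mesa Fields: +4 to 4 (cap) — 23 left.
Riverbend takes 12 more to reach its cap of 12 — 11 left.
Low Meadow: +2 to 4 (cap) — 9 left.
Only 9 left; Orchard Row takes them to reach 10.
Total = 21×11 + 6×10 + 18×12 + 19×4 + 15×4 = 643.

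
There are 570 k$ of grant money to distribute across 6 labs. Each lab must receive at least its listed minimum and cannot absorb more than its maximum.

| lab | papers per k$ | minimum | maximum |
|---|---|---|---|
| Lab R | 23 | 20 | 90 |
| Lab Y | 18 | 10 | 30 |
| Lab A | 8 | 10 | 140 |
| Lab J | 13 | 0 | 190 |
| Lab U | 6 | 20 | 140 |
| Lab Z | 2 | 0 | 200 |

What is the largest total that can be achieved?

Meeting every minimum uses 20+10+10+0+20+0 = 60 k$, leaving 510.
Highest papers per k$ first: Lab R 23 > Lab Y 18 > Lab J 13 > Lab A 8 > Lab U 6 > Lab Z 2.
Lab R: +70 to 90 (cap) → 440 left.
Lab Y takes 20 more to reach its cap of 30 → 420 left.
Give Lab J 190 more to hit its cap of 190 → 230 left.
Give Lab A 130 more to hit its cap of 140 → 100 left.
Lab U has room for 120 more but only 100 remain, so it gets 120.
Total = 23×90 + 18×30 + 8×140 + 13×190 + 6×120 = 6920.

6920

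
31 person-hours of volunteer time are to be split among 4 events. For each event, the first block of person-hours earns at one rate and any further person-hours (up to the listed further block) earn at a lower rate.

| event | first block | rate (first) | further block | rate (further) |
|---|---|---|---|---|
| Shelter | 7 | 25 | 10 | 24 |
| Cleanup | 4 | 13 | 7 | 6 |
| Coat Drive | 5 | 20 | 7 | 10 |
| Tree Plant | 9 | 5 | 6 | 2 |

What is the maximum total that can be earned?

Order all 8 blocks by rate: Shelter/first 25 > Shelter/second 24 > Coat Drive/first 20 > Cleanup/first 13 > Coat Drive/second 10 > Cleanup/second 6 > Tree Plant/first 5 > Tree Plant/second 2.
Shelter/first (25): +7 ; 24 left.
Shelter second at 24: fill all 10 ; 14 left.
Coat Drive first at 20: fill all 5 ; 9 left.
Fill Cleanup first block (4 at 13) ; 5 left.
Coat Drive second at 10: only 5 left, fill 5.
Total = 25×7 + 24×10 + 20×5 + 13×4 + 10×5 = 617.

617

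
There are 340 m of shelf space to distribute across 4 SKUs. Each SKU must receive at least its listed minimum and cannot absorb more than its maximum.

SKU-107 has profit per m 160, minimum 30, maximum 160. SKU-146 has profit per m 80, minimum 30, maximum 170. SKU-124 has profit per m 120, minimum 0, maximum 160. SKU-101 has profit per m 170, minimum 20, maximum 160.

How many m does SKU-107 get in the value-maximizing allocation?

150

Meeting every minimum uses 30+30+0+20 = 80 m, leaving 260.
Order the SKUs by profit per m: SKU-101 170 > SKU-107 160 > SKU-124 120 > SKU-146 80.
SKU-101: +140 to 160 (cap) → 120 left.
SKU-107 has room for 130 more but only 120 remain, so it gets 150.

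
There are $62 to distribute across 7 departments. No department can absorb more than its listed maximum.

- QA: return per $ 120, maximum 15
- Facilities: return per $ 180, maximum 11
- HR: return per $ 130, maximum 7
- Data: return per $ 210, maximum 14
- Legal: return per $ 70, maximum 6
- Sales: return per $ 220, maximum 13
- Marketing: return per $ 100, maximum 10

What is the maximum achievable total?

Order the departments by return per $: Sales 220 > Data 210 > Facilities 180 > HR 130 > QA 120 > Marketing 100 > Legal 70.
Sales: +13 to 13 (cap) ; 49 left.
Give Data 14 to hit its cap of 14 ; 35 left.
Facilities takes 11 to reach its cap of 11 ; 24 left.
HR takes 7 to reach its cap of 7 ; 17 left.
Give QA 15 to hit its cap of 15 ; 2 left.
Marketing has room for 10 but only 2 remain, so it gets 2.
Total = 120×15 + 180×11 + 130×7 + 210×14 + 220×13 + 100×2 = 10690.

10690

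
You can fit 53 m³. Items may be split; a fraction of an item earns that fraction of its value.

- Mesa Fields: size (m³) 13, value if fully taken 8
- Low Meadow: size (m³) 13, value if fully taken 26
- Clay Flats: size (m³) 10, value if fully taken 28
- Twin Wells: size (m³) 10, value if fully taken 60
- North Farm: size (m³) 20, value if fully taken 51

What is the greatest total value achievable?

Best value per unit of size first: Twin Wells 60/10≈6, Clay Flats 28/10≈2.8, North Farm 51/20≈2.55, Low Meadow 26/13≈2, Mesa Fields 8/13≈0.615.
Take all of Twin Wells (10 m³, value 60) → 43 m³ left.
Clay Flats: take in full, 10 m³ for value 28 → 33 left.
All 20 m³ of North Farm fit (value 51) → 13 remain.
All 13 m³ of Low Meadow fit (value 26) → 0 remain.
Total value = 165.

165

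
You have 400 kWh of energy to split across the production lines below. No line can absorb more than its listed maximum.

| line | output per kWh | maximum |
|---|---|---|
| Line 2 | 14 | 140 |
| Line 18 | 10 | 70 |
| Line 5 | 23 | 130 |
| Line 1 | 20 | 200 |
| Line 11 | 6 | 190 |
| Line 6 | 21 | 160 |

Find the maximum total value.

Order the production lines by output per kWh: Line 5 23 > Line 6 21 > Line 1 20 > Line 2 14 > Line 18 10 > Line 11 6.
Line 5 takes 130 to reach its cap of 130 ; 270 left.
Give Line 6 160 to hit its cap of 160 ; 110 left.
Line 1: +110 (room for 200) → 110. Pool exhausted.
Total = 23×130 + 20×110 + 21×160 = 8550.

8550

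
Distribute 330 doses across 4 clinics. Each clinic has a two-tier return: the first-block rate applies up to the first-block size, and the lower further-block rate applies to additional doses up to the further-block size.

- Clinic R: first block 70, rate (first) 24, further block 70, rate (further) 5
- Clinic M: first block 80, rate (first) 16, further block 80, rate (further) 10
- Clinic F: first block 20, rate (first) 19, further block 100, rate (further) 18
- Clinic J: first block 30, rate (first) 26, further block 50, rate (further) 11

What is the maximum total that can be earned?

6250

Order all 8 blocks by rate: Clinic J/T1 26 > Clinic R/T1 24 > Clinic F/T1 19 > Clinic F/T2 18 > Clinic M/T1 16 > Clinic J/T2 11 > Clinic M/T2 10 > Clinic R/T2 5.
Clinic J/T1 (26): +30 ; 300 left.
Clinic R/T1 (24): +70 ; 230 left.
Clinic F T1 at 19: fill all 20 ; 210 left.
Clinic F T2 at 18: fill all 100 ; 110 left.
Clinic M T1 at 16: fill all 80 ; 30 left.
Clinic J T2 at 11: only 30 left, fill 30.
Total = 26×30 + 24×70 + 19×20 + 18×100 + 16×80 + 11×30 = 6250.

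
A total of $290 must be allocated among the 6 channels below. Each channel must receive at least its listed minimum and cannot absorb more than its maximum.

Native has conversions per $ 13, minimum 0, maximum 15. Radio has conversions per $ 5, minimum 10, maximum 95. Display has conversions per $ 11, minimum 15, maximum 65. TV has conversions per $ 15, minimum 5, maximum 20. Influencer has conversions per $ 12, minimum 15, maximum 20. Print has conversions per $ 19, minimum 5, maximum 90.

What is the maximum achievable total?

3560

Meeting every minimum uses 0+10+15+5+15+5 = 50 $, leaving 240.
Order the channels by conversions per $: Print 19 > TV 15 > Native 13 > Influencer 12 > Display 11 > Radio 5.
Print takes 85 more to reach its cap of 90 ; 155 left.
TV: +15 to 20 (cap) ; 140 left.
Native: +15 to 15 (cap) ; 125 left.
Influencer takes 5 more to reach its cap of 20 ; 120 left.
Display takes 50 more to reach its cap of 65 ; 70 left.
Radio: +70 (room for 85) → 80. Pool exhausted.
Total = 13×15 + 5×80 + 11×65 + 15×20 + 12×20 + 19×90 = 3560.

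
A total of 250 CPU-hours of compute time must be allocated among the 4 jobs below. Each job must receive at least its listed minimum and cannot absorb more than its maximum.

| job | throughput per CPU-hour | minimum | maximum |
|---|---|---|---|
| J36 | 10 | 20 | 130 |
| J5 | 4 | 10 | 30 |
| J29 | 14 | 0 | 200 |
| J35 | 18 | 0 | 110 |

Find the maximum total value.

3760

Meeting every minimum uses 20+10+0+0 = 30 CPU-hours, leaving 220.
Highest throughput per CPU-hour first: J35 18 > J29 14 > J36 10 > J5 4.
J35: +110 to 110 (cap) → 110 left.
J29: +110 (room for 200) → 110. Pool exhausted.
Total = 10×20 + 4×10 + 14×110 + 18×110 = 3760.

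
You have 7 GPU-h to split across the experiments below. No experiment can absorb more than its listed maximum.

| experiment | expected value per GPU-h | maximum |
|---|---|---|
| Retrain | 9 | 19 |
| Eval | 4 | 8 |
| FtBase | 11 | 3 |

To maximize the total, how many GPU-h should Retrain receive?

4

Rank by expected value per GPU-h: FtBase 11 > Retrain 9 > Eval 4.
FtBase takes 3 to reach its cap of 3 ; 4 left.
Only 4 left; Retrain takes them to reach 4.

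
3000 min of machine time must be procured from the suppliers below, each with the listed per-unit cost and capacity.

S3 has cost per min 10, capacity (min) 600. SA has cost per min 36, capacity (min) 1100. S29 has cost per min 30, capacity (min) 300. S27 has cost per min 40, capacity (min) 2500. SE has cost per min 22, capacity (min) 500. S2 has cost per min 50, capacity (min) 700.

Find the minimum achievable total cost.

85600

Use suppliers in increasing cost order.
S3 at 10: take all 600 min → 2400 still needed.
Take 500 from SE at 22 → need 1900 more.
S29 (30): use full 300 → 1600 min to go.
SA at 36: take all 1100 min → 500 still needed.
Take 500 from S27 at 40 to finish.
S2: unused.
Cost = 600×10 + 500×22 + 300×30 + 1100×36 + 500×40 = 85600.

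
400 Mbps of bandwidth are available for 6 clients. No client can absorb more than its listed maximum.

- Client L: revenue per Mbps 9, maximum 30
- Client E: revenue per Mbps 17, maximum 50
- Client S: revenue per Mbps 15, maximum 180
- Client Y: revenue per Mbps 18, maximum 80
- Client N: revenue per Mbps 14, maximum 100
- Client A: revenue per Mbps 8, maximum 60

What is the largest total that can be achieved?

6250

Highest revenue per Mbps first: Client Y 18 > Client E 17 > Client S 15 > Client N 14 > Client L 9 > Client A 8.
Give Client Y 80 to hit its cap of 80 — 320 left.
Client E takes 50 to reach its cap of 50 — 270 left.
Give Client S 180 to hit its cap of 180 — 90 left.
Client N has room for 100 but only 90 remain, so it gets 90.
Total = 17×50 + 15×180 + 18×80 + 14×90 = 6250.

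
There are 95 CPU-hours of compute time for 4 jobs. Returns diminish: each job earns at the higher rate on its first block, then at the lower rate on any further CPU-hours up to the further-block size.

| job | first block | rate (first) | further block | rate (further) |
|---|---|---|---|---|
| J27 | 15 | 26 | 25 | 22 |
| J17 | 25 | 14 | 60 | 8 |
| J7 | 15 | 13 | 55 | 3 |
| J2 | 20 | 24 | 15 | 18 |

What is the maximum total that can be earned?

1970

Rank every tier by rate: J27/tier1 26 > J2/tier1 24 > J27/tier2 22 > J2/tier2 18 > J17/tier1 14 > J7/tier1 13 > J17/tier2 8 > J7/tier2 3.
Fill J27 tier1 block (15 at 26) → 80 left.
Fill J2 tier1 block (20 at 24) → 60 left.
J27 tier2 at 22: fill all 25 → 35 left.
J2/tier2 (18): +15 → 20 left.
J17/tier1: +20 of 25 at 14; pool empty.
Total = 26×15 + 24×20 + 22×25 + 18×15 + 14×20 = 1970.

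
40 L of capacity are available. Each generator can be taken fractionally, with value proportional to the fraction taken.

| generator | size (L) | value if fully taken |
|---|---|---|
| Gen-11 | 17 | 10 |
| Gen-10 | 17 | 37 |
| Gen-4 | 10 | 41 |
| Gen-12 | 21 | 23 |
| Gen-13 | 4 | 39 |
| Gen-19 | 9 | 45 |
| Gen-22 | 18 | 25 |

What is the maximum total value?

Rank by value-to-size ratio: Gen-13 39/4≈9.75, Gen-19 45/9≈5, Gen-4 41/10≈4.1, Gen-10 37/17≈2.18, Gen-22 25/18≈1.39, Gen-12 23/21≈1.1, Gen-11 10/17≈0.588.
All 4 L of Gen-13 fit (value 39) ; 36 remain.
All 9 L of Gen-19 fit (value 45) ; 27 remain.
Take all of Gen-4 (10 L, value 41) ; 17 L left.
All 17 L of Gen-10 fit (value 37) ; 0 remain.
Total value = 162.

162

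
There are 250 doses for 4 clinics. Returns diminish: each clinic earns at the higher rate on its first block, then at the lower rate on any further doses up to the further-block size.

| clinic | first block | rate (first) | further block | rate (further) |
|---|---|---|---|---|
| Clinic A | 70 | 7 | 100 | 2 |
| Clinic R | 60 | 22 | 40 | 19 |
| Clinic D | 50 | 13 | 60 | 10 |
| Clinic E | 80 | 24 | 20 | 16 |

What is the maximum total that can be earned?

4970

Rank every tier by rate: Clinic E/tier1 24 > Clinic R/tier1 22 > Clinic R/tier2 19 > Clinic E/tier2 16 > Clinic D/tier1 13 > Clinic D/tier2 10 > Clinic A/tier1 7 > Clinic A/tier2 2.
Clinic E/tier1 (24): +80 — 170 left.
Fill Clinic R tier1 block (60 at 22) — 110 left.
Clinic R tier2 at 19: fill all 40 — 70 left.
Fill Clinic E tier2 block (20 at 16) — 50 left.
Clinic D/tier1 (13): +50 — 0 left.
Total = 24×80 + 22×60 + 19×40 + 16×20 + 13×50 = 4970.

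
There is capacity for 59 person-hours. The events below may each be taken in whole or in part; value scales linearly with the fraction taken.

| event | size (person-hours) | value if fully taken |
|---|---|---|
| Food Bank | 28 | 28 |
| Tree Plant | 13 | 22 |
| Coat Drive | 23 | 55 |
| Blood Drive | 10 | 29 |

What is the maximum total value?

Sort by value density: Blood Drive 29/10≈2.9, Coat Drive 55/23≈2.39, Tree Plant 22/13≈1.69, Food Bank 28/28≈1.
All 10 person-hours of Blood Drive fit (value 29) — 49 remain.
Coat Drive: take in full, 23 person-hours for value 55 — 26 left.
All 13 person-hours of Tree Plant fit (value 22) — 13 remain.
Fill the last 13 person-hours with part of Food Bank: 13/28 of it earns 13.
Total value = 119.

119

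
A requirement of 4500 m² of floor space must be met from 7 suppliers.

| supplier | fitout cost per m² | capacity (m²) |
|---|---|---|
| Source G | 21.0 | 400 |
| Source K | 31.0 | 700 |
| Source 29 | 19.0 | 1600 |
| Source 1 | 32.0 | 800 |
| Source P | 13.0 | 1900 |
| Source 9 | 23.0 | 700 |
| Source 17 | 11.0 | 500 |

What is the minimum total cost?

Cheapest first:
Source 17 (11.0): use full 500 — 4000 m² to go.
Take 1900 from Source P at 13.0 — need 2100 more.
Source 29 (19.0): use full 1600 — 500 m² to go.
Source G (21.0): use full 400 — 100 m² to go.
Source 9 (23.0): take the remaining 100 — done.
Source K, Source 1: unused.
Cost = 500×11.0 + 1900×13.0 + 1600×19.0 + 400×21.0 + 100×23.0 = 71300.

71300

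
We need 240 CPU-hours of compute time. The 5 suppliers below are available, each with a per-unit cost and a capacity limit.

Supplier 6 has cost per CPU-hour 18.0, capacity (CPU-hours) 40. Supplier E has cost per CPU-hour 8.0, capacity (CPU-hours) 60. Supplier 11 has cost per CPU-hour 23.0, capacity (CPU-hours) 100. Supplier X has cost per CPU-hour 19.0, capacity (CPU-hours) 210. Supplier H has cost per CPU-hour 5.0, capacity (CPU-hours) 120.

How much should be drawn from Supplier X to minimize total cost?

Cheapest first:
Supplier H (5.0): use full 120 — 120 CPU-hours to go.
Take 60 from Supplier E at 8.0 — need 60 more.
Supplier 6 at 18.0: take all 40 CPU-hours — 20 still needed.
Take 20 from Supplier X at 19.0 to finish.
Supplier 11: unused.

20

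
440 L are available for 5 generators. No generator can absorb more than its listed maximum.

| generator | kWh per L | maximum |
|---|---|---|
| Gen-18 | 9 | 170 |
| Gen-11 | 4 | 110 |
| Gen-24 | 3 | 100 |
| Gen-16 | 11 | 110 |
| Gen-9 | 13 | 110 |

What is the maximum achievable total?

4370

Order the generators by kWh per L: Gen-9 13 > Gen-16 11 > Gen-18 9 > Gen-11 4 > Gen-24 3.
Gen-9 takes 110 to reach its cap of 110 → 330 left.
Gen-16: +110 to 110 (cap) → 220 left.
Gen-18: +170 to 170 (cap) → 50 left.
Gen-11: +50 (room for 110) → 50. Pool exhausted.
Total = 9×170 + 4×50 + 11×110 + 13×110 = 4370.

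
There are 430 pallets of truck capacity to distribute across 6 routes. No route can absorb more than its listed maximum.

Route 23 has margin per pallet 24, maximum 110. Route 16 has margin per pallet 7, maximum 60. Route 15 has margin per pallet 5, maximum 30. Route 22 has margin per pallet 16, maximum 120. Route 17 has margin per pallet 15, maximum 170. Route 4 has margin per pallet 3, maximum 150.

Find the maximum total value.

7320

Rank by margin per pallet: Route 23 24 > Route 22 16 > Route 17 15 > Route 16 7 > Route 15 5 > Route 4 3.
Route 23: +110 to 110 (cap) — 320 left.
Route 22: +120 to 120 (cap) — 200 left.
Route 17 takes 170 to reach its cap of 170 — 30 left.
Route 16: +30 (room for 60) → 30. Pool exhausted.
Total = 24×110 + 7×30 + 16×120 + 15×170 = 7320.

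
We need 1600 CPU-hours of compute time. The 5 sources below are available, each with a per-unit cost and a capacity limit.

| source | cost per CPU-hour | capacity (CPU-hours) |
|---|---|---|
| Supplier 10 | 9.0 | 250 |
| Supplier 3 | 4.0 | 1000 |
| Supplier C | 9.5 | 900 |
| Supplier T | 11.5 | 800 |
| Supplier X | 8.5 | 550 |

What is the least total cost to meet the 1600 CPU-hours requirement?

9125

Cheapest first:
Supplier 3 (4.0): use full 1000 → 600 CPU-hours to go.
Supplier X (8.5): use full 550 → 50 CPU-hours to go.
Supplier 10 at 9.0: take 50 of its 250 → requirement met.
Supplier C, Supplier T: unused.
Cost = 1000×4.0 + 550×8.5 + 50×9.0 = 9125.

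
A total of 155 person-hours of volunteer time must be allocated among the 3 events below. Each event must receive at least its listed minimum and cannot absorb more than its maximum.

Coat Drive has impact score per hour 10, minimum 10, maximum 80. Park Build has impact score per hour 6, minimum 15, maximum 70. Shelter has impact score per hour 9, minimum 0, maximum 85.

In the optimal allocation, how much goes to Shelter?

60

Meeting every minimum uses 10+15+0 = 25 person-hours, leaving 130.
Order the events by impact score per hour: Coat Drive 10 > Shelter 9 > Park Build 6.
Coat Drive: +70 to 80 (cap) — 60 left.
Shelter: +60 (room for 85) → 60. Pool exhausted.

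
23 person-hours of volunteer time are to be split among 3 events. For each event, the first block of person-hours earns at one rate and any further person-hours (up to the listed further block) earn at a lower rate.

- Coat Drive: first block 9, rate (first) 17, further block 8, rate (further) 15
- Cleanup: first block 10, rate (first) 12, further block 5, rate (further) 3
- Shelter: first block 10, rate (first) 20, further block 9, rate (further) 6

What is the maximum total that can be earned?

Order all 6 blocks by rate: Shelter/first 20 > Coat Drive/first 17 > Coat Drive/second 15 > Cleanup/first 12 > Shelter/second 6 > Cleanup/second 3.
Shelter/first (20): +10 → 13 left.
Coat Drive first at 17: fill all 9 → 4 left.
Coat Drive second at 15: only 4 left, fill 4.
Total = 20×10 + 17×9 + 15×4 = 413.

413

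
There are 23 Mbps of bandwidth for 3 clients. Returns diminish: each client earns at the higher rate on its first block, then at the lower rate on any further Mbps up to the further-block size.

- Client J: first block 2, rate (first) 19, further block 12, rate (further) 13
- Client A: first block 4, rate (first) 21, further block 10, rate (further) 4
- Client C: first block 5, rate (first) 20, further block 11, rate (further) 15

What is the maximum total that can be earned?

Order all 6 blocks by rate: Client A/T1 21 > Client C/T1 20 > Client J/T1 19 > Client C/T2 15 > Client J/T2 13 > Client A/T2 4.
Fill Client A T1 block (4 at 21) — 19 left.
Client C T1 at 20: fill all 5 — 14 left.
Client J/T1 (19): +2 — 12 left.
Client C T2 at 15: fill all 11 — 1 left.
1 remain; put them into Client J T2 at 13.
Total = 21×4 + 20×5 + 19×2 + 15×11 + 13×1 = 400.

400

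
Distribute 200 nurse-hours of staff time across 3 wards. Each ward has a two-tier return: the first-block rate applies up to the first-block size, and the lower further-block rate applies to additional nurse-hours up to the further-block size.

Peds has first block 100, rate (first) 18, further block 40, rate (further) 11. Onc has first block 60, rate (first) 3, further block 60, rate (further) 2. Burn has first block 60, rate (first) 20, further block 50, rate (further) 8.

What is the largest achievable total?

3440

Treat each block as its own option and order by rate: Burn/tier1 20 > Peds/tier1 18 > Peds/tier2 11 > Burn/tier2 8 > Onc/tier1 3 > Onc/tier2 2.
Fill Burn tier1 block (60 at 20) ; 140 left.
Fill Peds tier1 block (100 at 18) ; 40 left.
Fill Peds tier2 block (40 at 11) ; 0 left.
Total = 20×60 + 18×100 + 11×40 = 3440.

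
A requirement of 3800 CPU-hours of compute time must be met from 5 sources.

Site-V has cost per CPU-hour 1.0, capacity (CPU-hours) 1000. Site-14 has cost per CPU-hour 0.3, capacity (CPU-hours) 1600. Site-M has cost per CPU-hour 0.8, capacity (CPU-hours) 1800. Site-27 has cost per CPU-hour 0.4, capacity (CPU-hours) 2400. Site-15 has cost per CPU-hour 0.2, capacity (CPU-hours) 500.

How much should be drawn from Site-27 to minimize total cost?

1700

Use sources in increasing cost order.
Site-15 at 0.2: take all 500 CPU-hours — 3300 still needed.
Site-14 (0.3): use full 1600 — 1700 CPU-hours to go.
Site-27 at 0.4: take 1700 of its 2400 — requirement met.
Site-M, Site-V: unused.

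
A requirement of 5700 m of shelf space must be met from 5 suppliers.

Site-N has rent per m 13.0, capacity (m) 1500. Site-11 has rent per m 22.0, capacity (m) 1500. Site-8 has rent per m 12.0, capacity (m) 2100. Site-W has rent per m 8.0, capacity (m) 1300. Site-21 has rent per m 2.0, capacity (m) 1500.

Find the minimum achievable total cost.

Use suppliers in increasing cost order.
Site-21 at 2.0: take all 1500 m — 4200 still needed.
Site-W (8.0): use full 1300 — 2900 m to go.
Site-8 (12.0): use full 2100 — 800 m to go.
Site-N (13.0): take the remaining 800 — done.
Site-11: unused.
Cost = 1500×2.0 + 1300×8.0 + 2100×12.0 + 800×13.0 = 49000.

49000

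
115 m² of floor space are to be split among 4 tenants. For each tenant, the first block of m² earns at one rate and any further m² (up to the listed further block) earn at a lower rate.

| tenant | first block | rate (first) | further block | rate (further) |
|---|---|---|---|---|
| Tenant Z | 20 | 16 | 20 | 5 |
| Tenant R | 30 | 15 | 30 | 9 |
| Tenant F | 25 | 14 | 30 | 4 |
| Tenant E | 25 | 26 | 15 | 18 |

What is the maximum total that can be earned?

2040

Order all 8 blocks by rate: Tenant E/tier1 26 > Tenant E/tier2 18 > Tenant Z/tier1 16 > Tenant R/tier1 15 > Tenant F/tier1 14 > Tenant R/tier2 9 > Tenant Z/tier2 5 > Tenant F/tier2 4.
Tenant E/tier1 (26): +25 ; 90 left.
Fill Tenant E tier2 block (15 at 18) ; 75 left.
Tenant Z/tier1 (16): +20 ; 55 left.
Tenant R/tier1 (15): +30 ; 25 left.
Tenant F/tier1 (14): +25 ; 0 left.
Total = 26×25 + 18×15 + 16×20 + 15×30 + 14×25 = 2040.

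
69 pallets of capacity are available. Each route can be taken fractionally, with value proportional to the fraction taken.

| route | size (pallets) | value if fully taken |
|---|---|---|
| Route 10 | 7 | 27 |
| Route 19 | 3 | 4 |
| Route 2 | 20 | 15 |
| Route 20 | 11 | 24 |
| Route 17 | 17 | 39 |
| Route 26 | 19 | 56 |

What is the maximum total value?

159

Rank by value-to-size ratio: Route 10 27/7≈3.86, Route 26 56/19≈2.95, Route 17 39/17≈2.29, Route 20 24/11≈2.18, Route 19 4/3≈1.33, Route 2 15/20≈0.75.
All 7 pallets of Route 10 fit (value 27) ; 62 remain.
All 19 pallets of Route 26 fit (value 56) ; 43 remain.
Route 17: take in full, 17 pallets for value 39 ; 26 left.
Route 20: take in full, 11 pallets for value 24 ; 15 left.
All 3 pallets of Route 19 fit (value 4) ; 12 remain.
Only 12 pallets remain; take 12/20 of Route 2 for value 15×12/20 = 9.
Total value = 159.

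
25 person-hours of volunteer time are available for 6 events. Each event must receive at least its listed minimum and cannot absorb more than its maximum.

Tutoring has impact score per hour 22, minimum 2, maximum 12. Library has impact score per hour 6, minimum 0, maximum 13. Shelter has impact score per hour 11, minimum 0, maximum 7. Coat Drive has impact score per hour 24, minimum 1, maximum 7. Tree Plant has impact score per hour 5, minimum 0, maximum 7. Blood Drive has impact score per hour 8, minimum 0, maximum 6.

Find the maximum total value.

Meeting every minimum uses 2+0+0+1+0+0 = 3 person-hours, leaving 22.
Highest impact score per hour first: Coat Drive 24 > Tutoring 22 > Shelter 11 > Blood Drive 8 > Library 6 > Tree Plant 5.
Give Coat Drive 6 more to hit its cap of 7 — 16 left.
Tutoring: +10 to 12 (cap) — 6 left.
Shelter: +6 (room for 7) → 6. Pool exhausted.
Total = 22×12 + 11×6 + 24×7 = 498.

498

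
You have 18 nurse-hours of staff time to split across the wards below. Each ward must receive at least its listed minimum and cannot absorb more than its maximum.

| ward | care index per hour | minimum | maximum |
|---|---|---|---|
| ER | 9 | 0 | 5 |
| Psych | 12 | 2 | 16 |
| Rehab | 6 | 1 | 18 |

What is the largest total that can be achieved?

Meeting every minimum uses 0+2+1 = 3 nurse-hours, leaving 15.
Highest care index per hour first: Psych 12 > ER 9 > Rehab 6.
Give Psych 14 more to hit its cap of 16 — 1 left.
Only 1 left; ER takes them to reach 1.
Total = 9×1 + 12×16 + 6×1 = 207.

207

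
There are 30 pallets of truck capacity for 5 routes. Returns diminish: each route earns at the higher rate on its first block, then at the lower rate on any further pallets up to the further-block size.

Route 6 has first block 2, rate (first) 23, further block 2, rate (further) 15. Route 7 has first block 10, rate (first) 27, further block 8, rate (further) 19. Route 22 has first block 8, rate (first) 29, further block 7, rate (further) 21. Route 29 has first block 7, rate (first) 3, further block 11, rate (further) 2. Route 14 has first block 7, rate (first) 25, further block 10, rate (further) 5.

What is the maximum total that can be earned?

786

Rank every tier by rate: Route 22/T1 29 > Route 7/T1 27 > Route 14/T1 25 > Route 6/T1 23 > Route 22/T2 21 > Route 7/T2 19 > Route 6/T2 15 > Route 14/T2 5 > Route 29/T1 3 > Route 29/T2 2.
Route 22 T1 at 29: fill all 8 — 22 left.
Route 7/T1 (27): +10 — 12 left.
Route 14/T1 (25): +7 — 5 left.
Fill Route 6 T1 block (2 at 23) — 3 left.
Route 22 T2 at 21: only 3 left, fill 3.
Total = 29×8 + 27×10 + 25×7 + 23×2 + 21×3 = 786.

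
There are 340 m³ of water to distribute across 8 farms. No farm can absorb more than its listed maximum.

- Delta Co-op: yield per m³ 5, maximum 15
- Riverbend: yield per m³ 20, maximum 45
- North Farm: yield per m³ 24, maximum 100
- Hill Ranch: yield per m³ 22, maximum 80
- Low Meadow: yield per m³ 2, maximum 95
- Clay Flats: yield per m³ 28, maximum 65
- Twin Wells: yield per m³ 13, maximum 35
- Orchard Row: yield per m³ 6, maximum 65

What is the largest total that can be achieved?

Rank by yield per m³: Clay Flats 28 > North Farm 24 > Hill Ranch 22 > Riverbend 20 > Twin Wells 13 > Orchard Row 6 > Delta Co-op 5 > Low Meadow 2.
Give Clay Flats 65 to hit its cap of 65 ; 275 left.
Give North Farm 100 to hit its cap of 100 ; 175 left.
Give Hill Ranch 80 to hit its cap of 80 ; 95 left.
Riverbend takes 45 to reach its cap of 45 ; 50 left.
Twin Wells takes 35 to reach its cap of 35 ; 15 left.
Only 15 left; Orchard Row takes them to reach 15.
Total = 20×45 + 24×100 + 22×80 + 28×65 + 13×35 + 6×15 = 7425.

7425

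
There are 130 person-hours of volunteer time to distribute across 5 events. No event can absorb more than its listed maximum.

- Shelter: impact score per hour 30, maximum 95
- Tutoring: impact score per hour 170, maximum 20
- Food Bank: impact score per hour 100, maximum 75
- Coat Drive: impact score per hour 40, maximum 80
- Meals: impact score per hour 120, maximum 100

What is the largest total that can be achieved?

Rank by impact score per hour: Tutoring 170 > Meals 120 > Food Bank 100 > Coat Drive 40 > Shelter 30.
Give Tutoring 20 to hit its cap of 20 ; 110 left.
Give Meals 100 to hit its cap of 100 ; 10 left.
Food Bank has room for 75 but only 10 remain, so it gets 10.
Total = 170×20 + 100×10 + 120×100 = 16400.

16400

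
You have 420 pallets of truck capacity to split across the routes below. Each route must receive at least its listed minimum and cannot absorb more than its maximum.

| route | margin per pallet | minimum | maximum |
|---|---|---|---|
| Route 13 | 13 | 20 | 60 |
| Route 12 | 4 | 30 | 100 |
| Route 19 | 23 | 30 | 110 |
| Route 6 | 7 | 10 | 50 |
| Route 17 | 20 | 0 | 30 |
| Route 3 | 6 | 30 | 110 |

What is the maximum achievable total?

Meeting every minimum uses 20+30+30+10+0+30 = 120 pallets, leaving 300.
Rank by margin per pallet: Route 19 23 > Route 17 20 > Route 13 13 > Route 6 7 > Route 3 6 > Route 12 4.
Route 19 takes 80 more to reach its cap of 110 — 220 left.
Route 17: +30 to 30 (cap) — 190 left.
Route 13 takes 40 more to reach its cap of 60 — 150 left.
Route 6: +40 to 50 (cap) — 110 left.
Route 3 takes 80 more to reach its cap of 110 — 30 left.
Route 12 has room for 70 more but only 30 remain, so it gets 60.
Total = 13×60 + 4×60 + 23×110 + 7×50 + 20×30 + 6×110 = 5160.

5160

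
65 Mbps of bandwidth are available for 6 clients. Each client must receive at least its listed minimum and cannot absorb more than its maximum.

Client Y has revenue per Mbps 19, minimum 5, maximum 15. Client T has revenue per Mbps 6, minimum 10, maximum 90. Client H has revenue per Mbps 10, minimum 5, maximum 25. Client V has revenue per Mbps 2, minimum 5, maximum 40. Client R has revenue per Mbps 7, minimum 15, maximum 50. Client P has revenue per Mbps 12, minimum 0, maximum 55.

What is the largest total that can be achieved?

690

Meeting every minimum uses 5+10+5+5+15+0 = 40 Mbps, leaving 25.
Order the clients by revenue per Mbps: Client Y 19 > Client P 12 > Client H 10 > Client R 7 > Client T 6 > Client V 2.
Give Client Y 10 more to hit its cap of 15 → 15 left.
Client P: +15 (room for 55) → 15. Pool exhausted.
Total = 19×15 + 6×10 + 10×5 + 2×5 + 7×15 + 12×15 = 690.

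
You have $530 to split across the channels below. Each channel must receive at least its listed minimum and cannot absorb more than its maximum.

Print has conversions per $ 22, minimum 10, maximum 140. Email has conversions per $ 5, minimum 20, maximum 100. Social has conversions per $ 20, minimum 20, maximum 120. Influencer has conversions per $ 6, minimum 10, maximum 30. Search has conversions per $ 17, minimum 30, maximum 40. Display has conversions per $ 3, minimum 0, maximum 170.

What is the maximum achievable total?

Meeting every minimum uses 10+20+20+10+30+0 = 90 $, leaving 440.
Highest conversions per $ first: Print 22 > Social 20 > Search 17 > Influencer 6 > Email 5 > Display 3.
Print takes 130 more to reach its cap of 140 ; 310 left.
Social: +100 to 120 (cap) ; 210 left.
Search: +10 to 40 (cap) ; 200 left.
Influencer takes 20 more to reach its cap of 30 ; 180 left.
Email takes 80 more to reach its cap of 100 ; 100 left.
Only 100 left; Display takes them to reach 100.
Total = 22×140 + 5×100 + 20×120 + 6×30 + 17×40 + 3×100 = 7140.

7140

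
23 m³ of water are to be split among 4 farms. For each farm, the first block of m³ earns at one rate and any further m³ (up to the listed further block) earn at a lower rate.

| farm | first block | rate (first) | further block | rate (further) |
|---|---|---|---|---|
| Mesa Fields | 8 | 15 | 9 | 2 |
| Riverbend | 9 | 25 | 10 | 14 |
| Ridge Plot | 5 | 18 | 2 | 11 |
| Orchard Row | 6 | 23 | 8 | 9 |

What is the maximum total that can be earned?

Treat each block as its own option and order by rate: Riverbend/first 25 > Orchard Row/first 23 > Ridge Plot/first 18 > Mesa Fields/first 15 > Riverbend/second 14 > Ridge Plot/second 11 > Orchard Row/second 9 > Mesa Fields/second 2.
Riverbend/first (25): +9 — 14 left.
Fill Orchard Row first block (6 at 23) — 8 left.
Ridge Plot first at 18: fill all 5 — 3 left.
Mesa Fields first at 15: only 3 left, fill 3.
Total = 25×9 + 23×6 + 18×5 + 15×3 = 498.

498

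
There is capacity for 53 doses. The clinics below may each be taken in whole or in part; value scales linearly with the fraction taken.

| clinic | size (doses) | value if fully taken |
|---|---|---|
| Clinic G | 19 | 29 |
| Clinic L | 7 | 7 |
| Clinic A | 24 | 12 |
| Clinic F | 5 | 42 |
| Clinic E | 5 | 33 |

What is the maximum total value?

Sort by value density: Clinic F 42/5≈8.4, Clinic E 33/5≈6.6, Clinic G 29/19≈1.53, Clinic L 7/7≈1, Clinic A 12/24≈0.5.
Clinic F: take in full, 5 doses for value 42 → 48 left.
All 5 doses of Clinic E fit (value 33) → 43 remain.
Take all of Clinic G (19 doses, value 29) → 24 doses left.
Take all of Clinic L (7 doses, value 7) → 17 doses left.
17 doses left: a 17/24 share of Clinic A gives 12×17/24 = 8.5.
Total value = 119.5.

119.5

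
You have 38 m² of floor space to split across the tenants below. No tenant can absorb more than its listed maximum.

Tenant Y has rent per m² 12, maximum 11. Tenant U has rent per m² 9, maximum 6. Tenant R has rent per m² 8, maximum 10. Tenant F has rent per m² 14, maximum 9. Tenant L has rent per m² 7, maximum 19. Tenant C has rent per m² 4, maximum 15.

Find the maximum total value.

Rank by rent per m²: Tenant F 14 > Tenant Y 12 > Tenant U 9 > Tenant R 8 > Tenant L 7 > Tenant C 4.
Give Tenant F 9 to hit its cap of 9 — 29 left.
Tenant Y: +11 to 11 (cap) — 18 left.
Tenant U takes 6 to reach its cap of 6 — 12 left.
Tenant R: +10 to 10 (cap) — 2 left.
Tenant L: +2 (room for 19) → 2. Pool exhausted.
Total = 12×11 + 9×6 + 8×10 + 14×9 + 7×2 = 406.

406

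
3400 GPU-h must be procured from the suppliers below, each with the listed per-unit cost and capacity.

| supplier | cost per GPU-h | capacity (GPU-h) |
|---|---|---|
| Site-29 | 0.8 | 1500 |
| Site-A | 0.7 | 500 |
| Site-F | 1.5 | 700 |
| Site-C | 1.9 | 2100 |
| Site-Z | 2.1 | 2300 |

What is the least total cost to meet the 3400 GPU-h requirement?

Use suppliers in increasing cost order.
Site-A (0.7): use full 500 — 2900 GPU-h to go.
Take 1500 from Site-29 at 0.8 — need 1400 more.
Take 700 from Site-F at 1.5 — need 700 more.
Take 700 from Site-C at 1.9 to finish.
Site-Z: unused.
Cost = 500×0.7 + 1500×0.8 + 700×1.5 + 700×1.9 = 3930.

3930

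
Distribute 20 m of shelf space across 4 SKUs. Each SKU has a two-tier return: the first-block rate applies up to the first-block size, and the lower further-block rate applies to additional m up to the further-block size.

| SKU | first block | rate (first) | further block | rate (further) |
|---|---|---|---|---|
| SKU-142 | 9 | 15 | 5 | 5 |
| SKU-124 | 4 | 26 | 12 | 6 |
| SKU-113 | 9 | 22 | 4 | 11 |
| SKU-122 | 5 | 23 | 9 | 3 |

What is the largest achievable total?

447

Rank every tier by rate: SKU-124/first 26 > SKU-122/first 23 > SKU-113/first 22 > SKU-142/first 15 > SKU-113/second 11 > SKU-124/second 6 > SKU-142/second 5 > SKU-122/second 3.
Fill SKU-124 first block (4 at 26) — 16 left.
Fill SKU-122 first block (5 at 23) — 11 left.
SKU-113 first at 22: fill all 9 — 2 left.
SKU-142 first at 15: only 2 left, fill 2.
Total = 26×4 + 23×5 + 22×9 + 15×2 = 447.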